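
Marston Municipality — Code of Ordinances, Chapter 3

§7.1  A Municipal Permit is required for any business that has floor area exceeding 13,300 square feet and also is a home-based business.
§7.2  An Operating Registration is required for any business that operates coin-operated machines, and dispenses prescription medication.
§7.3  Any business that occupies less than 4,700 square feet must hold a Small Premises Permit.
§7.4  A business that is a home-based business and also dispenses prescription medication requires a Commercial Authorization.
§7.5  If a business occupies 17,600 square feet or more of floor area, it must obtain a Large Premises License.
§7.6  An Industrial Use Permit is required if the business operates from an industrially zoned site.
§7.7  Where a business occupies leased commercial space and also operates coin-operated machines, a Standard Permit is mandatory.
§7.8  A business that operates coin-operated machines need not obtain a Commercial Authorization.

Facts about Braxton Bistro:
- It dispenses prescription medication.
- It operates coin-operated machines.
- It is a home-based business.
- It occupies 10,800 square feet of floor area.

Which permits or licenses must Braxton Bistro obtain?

§7.1 floor area 10,800 square feet ≤ 13,300 square feet; is a home-based business → Municipal Permit not required.
§7.2 operates coin-operated machines; dispenses prescription medication → Operating Registration required.
§7.3 floor area 10,800 square feet ≥ 4,700 square feet → Small Premises Permit not required.
§7.4 is a home-based business; dispenses prescription medication → Commercial Authorization required.
§7.5 floor area 10,800 square feet < 17,600 square feet → Large Premises License not required.
§7.6 is a home-based business (not: operates from an industrially zoned site) → Industrial Use Permit not required.
§7.7 is a home-based business (not: occupies leased commercial space); operates coin-operated machines → Standard Permit not required.
§7.8 operates coin-operated machines → exempt from Commercial Authorization.

Operating Registration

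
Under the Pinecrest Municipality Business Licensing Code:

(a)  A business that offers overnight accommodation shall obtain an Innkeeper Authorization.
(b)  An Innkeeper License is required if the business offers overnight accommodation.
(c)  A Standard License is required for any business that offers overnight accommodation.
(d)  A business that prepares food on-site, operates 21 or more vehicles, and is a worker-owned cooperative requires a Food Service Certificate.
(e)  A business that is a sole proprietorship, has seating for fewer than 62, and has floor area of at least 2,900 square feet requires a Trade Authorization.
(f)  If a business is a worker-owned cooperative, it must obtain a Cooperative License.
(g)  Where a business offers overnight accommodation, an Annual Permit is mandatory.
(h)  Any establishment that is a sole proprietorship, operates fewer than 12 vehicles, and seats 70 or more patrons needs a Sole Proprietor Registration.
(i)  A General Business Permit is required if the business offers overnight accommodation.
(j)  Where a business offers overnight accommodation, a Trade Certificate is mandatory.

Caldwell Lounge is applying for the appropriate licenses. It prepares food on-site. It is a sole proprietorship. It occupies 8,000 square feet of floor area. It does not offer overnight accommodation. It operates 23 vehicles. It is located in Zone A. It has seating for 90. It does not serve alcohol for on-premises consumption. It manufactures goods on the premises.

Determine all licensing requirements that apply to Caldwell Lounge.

None

(a) does not offer overnight accommodation → Innkeeper Authorization not required.
(b) does not offer overnight accommodation → Innkeeper License not required.
(c) does not offer overnight accommodation → Standard License not required.
(d) prepares food on-site; vehicles 23 ≥ 21; is a sole proprietorship (not: is a worker-owned cooperative) → Food Service Certificate not required.
(e) is a sole proprietorship; seating 90 ≥ 62; floor area 8,000 square feet ≥ 2,900 square feet → Trade Authorization not required.
(f) is a sole proprietorship (not: is a worker-owned cooperative) → Cooperative License not required.
(g) does not offer overnight accommodation → Annual Permit not required.
(h) is a sole proprietorship; vehicles 23 ≥ 12; seating 90 ≥ 70 → Sole Proprietor Registration not required.
(i) does not offer overnight accommodation → General Business Permit not required.
(j) does not offer overnight accommodation → Trade Certificate not required.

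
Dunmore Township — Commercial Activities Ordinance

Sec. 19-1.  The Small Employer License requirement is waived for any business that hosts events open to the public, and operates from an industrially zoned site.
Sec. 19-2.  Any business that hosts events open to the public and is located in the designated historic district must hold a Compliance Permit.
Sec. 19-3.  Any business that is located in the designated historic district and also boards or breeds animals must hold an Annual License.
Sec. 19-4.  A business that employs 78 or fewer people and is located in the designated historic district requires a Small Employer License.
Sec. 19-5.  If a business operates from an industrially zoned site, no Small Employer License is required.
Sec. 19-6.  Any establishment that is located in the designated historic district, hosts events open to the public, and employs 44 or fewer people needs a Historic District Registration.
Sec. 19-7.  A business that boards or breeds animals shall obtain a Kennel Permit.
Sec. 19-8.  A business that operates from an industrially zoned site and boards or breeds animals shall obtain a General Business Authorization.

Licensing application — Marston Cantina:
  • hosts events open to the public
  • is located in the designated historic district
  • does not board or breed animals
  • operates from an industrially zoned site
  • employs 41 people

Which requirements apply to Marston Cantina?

Compliance Permit, Historic District Registration

Sec. 19-1. hosts events open to the public; operates from an industrially zoned site → exempt from Small Employer License.
Sec. 19-2. hosts events open to the public; is located in the designated historic district → Compliance Permit required.
Sec. 19-3. is located in the designated historic district; does not board or breed animals → Annual License not required.
Sec. 19-4. employees 41 ≤ 78; is located in the designated historic district → Small Employer License required.
Sec. 19-5. operates from an industrially zoned site → exempt from Small Employer License.
Sec. 19-6. is located in the designated historic district; hosts events open to the public; employees 41 ≤ 44 → Historic District Registration required.
Sec. 19-7. does not board or breed animals → Kennel Permit not required.
Sec. 19-8. operates from an industrially zoned site; does not board or breed animals → General Business Authorization not required.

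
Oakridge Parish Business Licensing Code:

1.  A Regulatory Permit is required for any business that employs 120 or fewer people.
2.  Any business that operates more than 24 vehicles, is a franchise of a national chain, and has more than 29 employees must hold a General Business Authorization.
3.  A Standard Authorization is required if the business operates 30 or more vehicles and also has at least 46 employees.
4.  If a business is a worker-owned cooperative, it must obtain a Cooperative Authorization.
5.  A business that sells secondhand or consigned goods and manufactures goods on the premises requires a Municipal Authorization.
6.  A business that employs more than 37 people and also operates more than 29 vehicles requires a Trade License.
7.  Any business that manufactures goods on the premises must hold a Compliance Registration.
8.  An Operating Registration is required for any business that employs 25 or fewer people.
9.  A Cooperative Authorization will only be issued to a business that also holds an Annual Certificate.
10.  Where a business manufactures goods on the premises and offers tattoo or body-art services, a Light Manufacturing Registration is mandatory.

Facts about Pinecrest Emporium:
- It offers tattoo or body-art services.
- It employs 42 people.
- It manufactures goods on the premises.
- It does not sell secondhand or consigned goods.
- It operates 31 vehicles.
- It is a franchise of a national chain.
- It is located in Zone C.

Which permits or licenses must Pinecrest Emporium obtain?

1. employees 42 ≤ 120 → Regulatory Permit required.
2. vehicles 31 > 24; is a franchise of a national chain; employees 42 > 29 → General Business Authorization required.
3. vehicles 31 ≥ 30; employees 42 < 46 → Standard Authorization not required.
4. is a franchise of a national chain (not: is a worker-owned cooperative) → Cooperative Authorization not required.
5. does not sell secondhand or consigned goods; manufactures goods on the premises → Municipal Authorization not required.
6. employees 42 > 37; vehicles 31 > 29 → Trade License required.
7. manufactures goods on the premises → Compliance Registration required.
8. employees 42 > 25 → Operating Registration not required.
9. Cooperative Authorization is not required → no effect.
10. manufactures goods on the premises; offers tattoo or body-art services → Light Manufacturing Registration required.

Compliance Registration, General Business Authorization, Light Manufacturing Registration, Regulatory Permit, Trade License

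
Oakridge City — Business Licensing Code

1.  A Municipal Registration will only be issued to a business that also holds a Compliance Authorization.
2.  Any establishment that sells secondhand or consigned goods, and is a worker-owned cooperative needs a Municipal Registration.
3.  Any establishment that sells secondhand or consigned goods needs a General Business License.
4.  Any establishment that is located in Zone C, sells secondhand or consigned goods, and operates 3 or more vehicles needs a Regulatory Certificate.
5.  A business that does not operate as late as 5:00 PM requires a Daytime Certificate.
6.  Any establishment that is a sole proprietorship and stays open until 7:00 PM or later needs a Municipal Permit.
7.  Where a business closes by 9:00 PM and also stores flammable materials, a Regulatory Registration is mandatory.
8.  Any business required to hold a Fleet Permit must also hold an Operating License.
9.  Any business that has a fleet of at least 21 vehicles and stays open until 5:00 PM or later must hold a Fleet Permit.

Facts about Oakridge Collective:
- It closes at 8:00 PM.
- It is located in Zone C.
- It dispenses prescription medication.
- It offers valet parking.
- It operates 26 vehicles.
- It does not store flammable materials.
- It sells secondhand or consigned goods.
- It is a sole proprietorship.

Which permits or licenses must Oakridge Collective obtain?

Fleet Permit, General Business License, Municipal Permit, Operating License, Regulatory Certificate

1. Municipal Registration is not required → no effect.
2. sells secondhand or consigned goods; is a sole proprietorship (not: is a worker-owned cooperative) → Municipal Registration not required.
3. sells secondhand or consigned goods → General Business License required.
4. is located in Zone C; sells secondhand or consigned goods; vehicles 26 ≥ 3 → Regulatory Certificate required.
5. closes 8:00 PM, after 5:00 PM → Daytime Certificate not required.
6. is a sole proprietorship; closes 8:00 PM, after 7:00 PM → Municipal Permit required.
7. closes 8:00 PM, at/before 9:00 PM; does not store flammable materials → Regulatory Registration not required.
8. Fleet Permit is required → Operating License also required.
9. vehicles 26 ≥ 21; closes 8:00 PM, after 5:00 PM → Fleet Permit required.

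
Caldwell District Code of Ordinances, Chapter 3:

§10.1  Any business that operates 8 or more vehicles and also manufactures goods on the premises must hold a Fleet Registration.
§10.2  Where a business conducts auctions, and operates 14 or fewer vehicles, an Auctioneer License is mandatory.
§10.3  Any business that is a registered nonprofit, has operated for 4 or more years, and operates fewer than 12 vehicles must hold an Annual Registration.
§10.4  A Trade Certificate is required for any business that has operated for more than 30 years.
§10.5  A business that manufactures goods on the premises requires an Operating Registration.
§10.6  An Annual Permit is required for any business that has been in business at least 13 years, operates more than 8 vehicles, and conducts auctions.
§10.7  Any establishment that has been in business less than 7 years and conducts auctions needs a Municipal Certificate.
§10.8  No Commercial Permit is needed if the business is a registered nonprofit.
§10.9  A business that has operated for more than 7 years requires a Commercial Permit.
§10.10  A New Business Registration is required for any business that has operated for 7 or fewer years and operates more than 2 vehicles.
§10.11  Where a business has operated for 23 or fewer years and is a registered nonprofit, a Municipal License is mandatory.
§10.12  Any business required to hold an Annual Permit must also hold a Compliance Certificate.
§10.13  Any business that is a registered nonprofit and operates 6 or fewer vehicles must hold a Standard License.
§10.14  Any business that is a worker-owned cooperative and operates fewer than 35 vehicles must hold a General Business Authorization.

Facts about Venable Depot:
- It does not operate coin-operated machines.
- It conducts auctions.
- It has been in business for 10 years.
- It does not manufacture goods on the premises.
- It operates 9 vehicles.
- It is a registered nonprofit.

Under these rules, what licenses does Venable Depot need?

§10.1 vehicles 9 ≥ 8; does not manufacture goods on the premises → Fleet Registration not required.
§10.2 conducts auctions; vehicles 9 ≤ 14 → Auctioneer License required.
§10.3 is a registered nonprofit; years in business 10 ≥ 4; vehicles 9 < 12 → Annual Registration required.
§10.4 years in business 10 ≤ 30 → Trade Certificate not required.
§10.5 does not manufacture goods on the premises → Operating Registration not required.
§10.6 years in business 10 < 13; vehicles 9 > 8; conducts auctions → Annual Permit not required.
§10.7 years in business 10 ≥ 7; conducts auctions → Municipal Certificate not required.
§10.8 is a registered nonprofit → exempt from Commercial Permit.
§10.9 years in business 10 > 7 → Commercial Permit required.
§10.10 years in business 10 > 7; vehicles 9 > 2 → New Business Registration not required.
§10.11 years in business 10 ≤ 23; is a registered nonprofit → Municipal License required.
§10.12 Annual Permit is not required → no effect.
§10.13 is a registered nonprofit; vehicles 9 > 6 → Standard License not required.
§10.14 is a registered nonprofit (not: is a worker-owned cooperative); vehicles 9 < 35 → General Business Authorization not required.

Annual Registration, Auctioneer License, Municipal License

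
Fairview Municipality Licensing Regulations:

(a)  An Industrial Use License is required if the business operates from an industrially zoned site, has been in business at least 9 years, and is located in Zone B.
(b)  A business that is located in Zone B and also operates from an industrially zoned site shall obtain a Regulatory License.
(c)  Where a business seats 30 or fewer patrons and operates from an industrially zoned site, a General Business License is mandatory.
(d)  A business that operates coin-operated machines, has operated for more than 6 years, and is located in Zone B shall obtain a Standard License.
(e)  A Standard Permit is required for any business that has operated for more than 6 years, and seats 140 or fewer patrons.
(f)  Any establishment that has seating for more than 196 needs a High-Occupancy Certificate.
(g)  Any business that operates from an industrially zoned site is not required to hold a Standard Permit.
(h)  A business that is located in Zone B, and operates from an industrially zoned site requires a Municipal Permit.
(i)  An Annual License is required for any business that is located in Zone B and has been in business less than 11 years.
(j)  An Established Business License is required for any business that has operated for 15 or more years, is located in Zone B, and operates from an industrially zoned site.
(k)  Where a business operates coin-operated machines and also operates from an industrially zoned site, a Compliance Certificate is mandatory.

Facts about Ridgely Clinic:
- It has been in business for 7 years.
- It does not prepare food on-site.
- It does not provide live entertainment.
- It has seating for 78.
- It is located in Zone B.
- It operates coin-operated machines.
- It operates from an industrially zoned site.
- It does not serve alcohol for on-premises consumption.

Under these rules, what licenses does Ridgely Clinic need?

(a) operates from an industrially zoned site; years in business 7 < 9; is located in Zone B → Industrial Use License not required.
(b) is located in Zone B; operates from an industrially zoned site → Regulatory License required.
(c) seating 78 > 30; operates from an industrially zoned site → General Business License not required.
(d) operates coin-operated machines; years in business 7 > 6; is located in Zone B → Standard License required.
(e) years in business 7 > 6; seating 78 ≤ 140 → Standard Permit required.
(f) seating 78 ≤ 196 → High-Occupancy Certificate not required.
(g) operates from an industrially zoned site → exempt from Standard Permit.
(h) is located in Zone B; operates from an industrially zoned site → Municipal Permit required.
(i) is located in Zone B; years in business 7 < 11 → Annual License required.
(j) years in business 7 < 15; is located in Zone B; operates from an industrially zoned site → Established Business License not required.
(k) operates coin-operated machines; operates from an industrially zoned site → Compliance Certificate required.

Annual License, Compliance Certificate, Municipal Permit, Regulatory License, Standard License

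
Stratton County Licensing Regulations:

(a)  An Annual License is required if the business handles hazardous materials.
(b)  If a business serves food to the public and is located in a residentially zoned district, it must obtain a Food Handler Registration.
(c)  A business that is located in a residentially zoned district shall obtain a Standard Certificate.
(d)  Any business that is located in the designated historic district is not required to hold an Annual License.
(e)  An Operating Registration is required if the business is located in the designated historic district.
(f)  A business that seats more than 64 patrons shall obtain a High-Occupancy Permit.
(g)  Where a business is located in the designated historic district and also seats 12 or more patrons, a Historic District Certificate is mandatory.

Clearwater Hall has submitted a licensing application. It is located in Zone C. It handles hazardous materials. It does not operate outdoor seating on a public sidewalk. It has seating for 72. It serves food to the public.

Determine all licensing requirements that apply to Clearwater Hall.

Annual License, High-Occupancy Permit

(a) handles hazardous materials → Annual License required.
(b) serves food to the public; is located in Zone C (not: is located in a residentially zoned district) → Food Handler Registration not required.
(c) is located in Zone C (not: is located in a residentially zoned district) → Standard Certificate not required.
(d) is located in Zone C (not: is located in the designated historic district) → Annual License exemption does not apply.
(e) is located in Zone C (not: is located in the designated historic district) → Operating Registration not required.
(f) seating 72 > 64 → High-Occupancy Permit required.
(g) is located in Zone C (not: is located in the designated historic district); seating 72 ≥ 12 → Historic District Certificate not required.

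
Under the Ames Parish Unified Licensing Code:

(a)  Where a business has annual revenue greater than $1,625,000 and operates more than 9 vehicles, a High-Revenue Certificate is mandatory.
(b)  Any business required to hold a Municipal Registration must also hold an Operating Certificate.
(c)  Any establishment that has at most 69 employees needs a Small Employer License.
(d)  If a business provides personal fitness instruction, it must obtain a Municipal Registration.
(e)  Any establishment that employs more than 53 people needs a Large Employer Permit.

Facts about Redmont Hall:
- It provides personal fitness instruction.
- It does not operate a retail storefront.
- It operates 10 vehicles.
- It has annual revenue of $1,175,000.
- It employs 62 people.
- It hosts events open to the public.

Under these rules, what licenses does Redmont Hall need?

Large Employer Permit, Municipal Registration, Operating Certificate, Small Employer License

(a) revenue $1,175,000 ≤ $1,625,000; vehicles 10 > 9 → High-Revenue Certificate not required.
(b) Municipal Registration is required → Operating Certificate also required.
(c) employees 62 ≤ 69 → Small Employer License required.
(d) provides personal fitness instruction → Municipal Registration required.
(e) employees 62 > 53 → Large Employer Permit required.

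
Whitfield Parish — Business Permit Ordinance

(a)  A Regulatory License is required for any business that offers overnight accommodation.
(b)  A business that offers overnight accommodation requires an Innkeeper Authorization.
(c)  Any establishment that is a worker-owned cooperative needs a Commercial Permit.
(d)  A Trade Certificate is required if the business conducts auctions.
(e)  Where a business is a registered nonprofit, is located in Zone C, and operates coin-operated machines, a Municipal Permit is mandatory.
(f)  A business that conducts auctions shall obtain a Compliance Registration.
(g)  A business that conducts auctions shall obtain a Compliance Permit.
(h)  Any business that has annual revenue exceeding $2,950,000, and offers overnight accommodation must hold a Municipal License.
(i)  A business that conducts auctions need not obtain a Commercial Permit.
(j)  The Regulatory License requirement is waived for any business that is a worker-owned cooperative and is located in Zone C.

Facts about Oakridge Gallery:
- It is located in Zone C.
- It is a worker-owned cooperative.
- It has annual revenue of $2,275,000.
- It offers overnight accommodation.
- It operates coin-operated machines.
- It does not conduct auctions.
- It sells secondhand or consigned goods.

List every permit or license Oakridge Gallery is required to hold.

Commercial Permit, Innkeeper Authorization

(a) offers overnight accommodation → Regulatory License required.
(b) offers overnight accommodation → Innkeeper Authorization required.
(c) is a worker-owned cooperative → Commercial Permit required.
(d) does not conduct auctions → Trade Certificate not required.
(e) is a worker-owned cooperative (not: is a registered nonprofit); is located in Zone C; operates coin-operated machines → Municipal Permit not required.
(f) does not conduct auctions → Compliance Registration not required.
(g) does not conduct auctions → Compliance Permit not required.
(h) revenue $2,275,000 ≤ $2,950,000; offers overnight accommodation → Municipal License not required.
(i) does not conduct auctions → Commercial Permit exemption does not apply.
(j) is a worker-owned cooperative; is located in Zone C → exempt from Regulatory License.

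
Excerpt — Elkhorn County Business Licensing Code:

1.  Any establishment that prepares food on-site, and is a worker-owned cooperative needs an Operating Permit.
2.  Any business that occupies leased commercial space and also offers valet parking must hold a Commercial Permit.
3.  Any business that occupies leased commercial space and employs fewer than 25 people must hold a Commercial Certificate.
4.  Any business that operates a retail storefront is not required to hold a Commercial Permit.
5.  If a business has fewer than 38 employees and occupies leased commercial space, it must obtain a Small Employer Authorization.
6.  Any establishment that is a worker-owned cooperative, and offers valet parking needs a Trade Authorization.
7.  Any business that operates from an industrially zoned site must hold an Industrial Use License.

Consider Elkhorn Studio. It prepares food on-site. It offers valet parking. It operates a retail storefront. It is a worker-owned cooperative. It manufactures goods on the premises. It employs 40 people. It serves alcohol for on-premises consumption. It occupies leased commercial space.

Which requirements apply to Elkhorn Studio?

Operating Permit, Trade Authorization

1. prepares food on-site; is a worker-owned cooperative → Operating Permit required.
2. occupies leased commercial space; offers valet parking → Commercial Permit required.
3. occupies leased commercial space; employees 40 ≥ 25 → Commercial Certificate not required.
4. operates a retail storefront → exempt from Commercial Permit.
5. employees 40 ≥ 38; occupies leased commercial space → Small Employer Authorization not required.
6. is a worker-owned cooperative; offers valet parking → Trade Authorization required.
7. occupies leased commercial space (not: operates from an industrially zoned site) → Industrial Use License not required.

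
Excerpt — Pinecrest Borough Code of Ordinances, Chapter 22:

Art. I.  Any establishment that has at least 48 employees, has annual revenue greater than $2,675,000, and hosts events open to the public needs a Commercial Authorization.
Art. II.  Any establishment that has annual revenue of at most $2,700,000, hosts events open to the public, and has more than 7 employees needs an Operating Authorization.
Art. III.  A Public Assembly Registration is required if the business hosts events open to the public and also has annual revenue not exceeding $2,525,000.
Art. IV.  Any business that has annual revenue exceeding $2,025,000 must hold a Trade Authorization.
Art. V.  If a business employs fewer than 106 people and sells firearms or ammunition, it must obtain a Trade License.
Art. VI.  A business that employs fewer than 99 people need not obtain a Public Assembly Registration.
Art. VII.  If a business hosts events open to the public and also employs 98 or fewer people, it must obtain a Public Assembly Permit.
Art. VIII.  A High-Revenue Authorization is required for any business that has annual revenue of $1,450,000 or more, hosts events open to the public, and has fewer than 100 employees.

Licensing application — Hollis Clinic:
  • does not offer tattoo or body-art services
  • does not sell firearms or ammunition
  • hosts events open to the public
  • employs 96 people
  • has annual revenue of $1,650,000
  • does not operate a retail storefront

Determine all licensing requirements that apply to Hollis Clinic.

High-Revenue Authorization, Operating Authorization, Public Assembly Permit

Art. I. employees 96 ≥ 48; revenue $1,650,000 ≤ $2,675,000; hosts events open to the public → Commercial Authorization not required.
Art. II. revenue $1,650,000 ≤ $2,700,000; hosts events open to the public; employees 96 > 7 → Operating Authorization required.
Art. III. hosts events open to the public; revenue $1,650,000 ≤ $2,525,000 → Public Assembly Registration required.
Art. IV. revenue $1,650,000 ≤ $2,025,000 → Trade Authorization not required.
Art. V. employees 96 < 106; does not sell firearms or ammunition → Trade License not required.
Art. VI. employees 96 < 99 → exempt from Public Assembly Registration.
Art. VII. hosts events open to the public; employees 96 ≤ 98 → Public Assembly Permit required.
Art. VIII. revenue $1,650,000 ≥ $1,450,000; hosts events open to the public; employees 96 < 100 → High-Revenue Authorization required.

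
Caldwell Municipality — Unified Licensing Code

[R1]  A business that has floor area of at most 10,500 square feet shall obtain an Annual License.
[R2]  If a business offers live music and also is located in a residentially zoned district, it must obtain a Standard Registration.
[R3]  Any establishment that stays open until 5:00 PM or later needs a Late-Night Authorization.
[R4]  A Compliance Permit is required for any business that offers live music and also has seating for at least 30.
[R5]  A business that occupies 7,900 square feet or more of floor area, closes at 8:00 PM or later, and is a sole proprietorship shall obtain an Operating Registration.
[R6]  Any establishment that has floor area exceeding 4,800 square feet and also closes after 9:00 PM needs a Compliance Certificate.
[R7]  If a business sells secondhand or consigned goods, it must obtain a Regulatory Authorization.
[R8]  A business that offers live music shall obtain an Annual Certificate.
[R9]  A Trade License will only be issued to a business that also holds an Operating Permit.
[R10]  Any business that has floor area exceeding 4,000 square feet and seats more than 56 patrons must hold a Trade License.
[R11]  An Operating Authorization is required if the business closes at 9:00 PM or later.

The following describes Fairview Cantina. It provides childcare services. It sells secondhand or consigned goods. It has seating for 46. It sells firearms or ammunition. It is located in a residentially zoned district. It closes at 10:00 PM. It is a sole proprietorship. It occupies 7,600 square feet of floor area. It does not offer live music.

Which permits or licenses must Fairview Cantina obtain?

[R1] floor area 7,600 square feet ≤ 10,500 square feet → Annual License required.
[R2] does not offer live music; is located in a residentially zoned district → Standard Registration not required.
[R3] closes 10:00 PM, after 5:00 PM → Late-Night Authorization required.
[R4] does not offer live music; seating 46 ≥ 30 → Compliance Permit not required.
[R5] floor area 7,600 square feet < 7,900 square feet; closes 10:00 PM, after 8:00 PM; is a sole proprietorship → Operating Registration not required.
[R6] floor area 7,600 square feet > 4,800 square feet; closes 10:00 PM, after 9:00 PM → Compliance Certificate required.
[R7] sells secondhand or consigned goods → Regulatory Authorization required.
[R8] does not offer live music → Annual Certificate not required.
[R9] Trade License is not required → no effect.
[R10] floor area 7,600 square feet > 4,000 square feet; seating 46 ≤ 56 → Trade License not required.
[R11] closes 10:00 PM, after 9:00 PM → Operating Authorization required.

Annual License, Compliance Certificate, Late-Night Authorization, Operating Authorization, Regulatory Authorization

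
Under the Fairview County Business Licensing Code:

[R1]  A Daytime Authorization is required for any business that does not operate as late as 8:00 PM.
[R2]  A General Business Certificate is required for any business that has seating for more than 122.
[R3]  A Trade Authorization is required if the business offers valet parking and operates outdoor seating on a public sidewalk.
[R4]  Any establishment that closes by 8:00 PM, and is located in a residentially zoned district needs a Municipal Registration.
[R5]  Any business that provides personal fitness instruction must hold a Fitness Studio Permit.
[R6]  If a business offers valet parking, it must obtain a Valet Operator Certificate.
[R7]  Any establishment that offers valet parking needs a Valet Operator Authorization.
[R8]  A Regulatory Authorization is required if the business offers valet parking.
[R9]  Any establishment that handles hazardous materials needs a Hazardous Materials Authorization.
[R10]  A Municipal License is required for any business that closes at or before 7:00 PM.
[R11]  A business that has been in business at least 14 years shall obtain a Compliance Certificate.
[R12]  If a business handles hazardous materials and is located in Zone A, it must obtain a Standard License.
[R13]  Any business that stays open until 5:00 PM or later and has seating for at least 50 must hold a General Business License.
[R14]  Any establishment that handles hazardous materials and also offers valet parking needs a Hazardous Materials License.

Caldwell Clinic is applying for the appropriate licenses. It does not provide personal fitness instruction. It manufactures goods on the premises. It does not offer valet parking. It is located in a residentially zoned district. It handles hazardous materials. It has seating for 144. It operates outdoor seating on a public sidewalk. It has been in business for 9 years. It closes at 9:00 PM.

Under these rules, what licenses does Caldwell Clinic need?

General Business Certificate, General Business License, Hazardous Materials Authorization

[R1] closes 9:00 PM, after 8:00 PM → Daytime Authorization not required.
[R2] seating 144 > 122 → General Business Certificate required.
[R3] does not offer valet parking; operates outdoor seating on a public sidewalk → Trade Authorization not required.
[R4] closes 9:00 PM, after 8:00 PM; is located in a residentially zoned district → Municipal Registration not required.
[R5] does not provide personal fitness instruction → Fitness Studio Permit not required.
[R6] does not offer valet parking → Valet Operator Certificate not required.
[R7] does not offer valet parking → Valet Operator Authorization not required.
[R8] does not offer valet parking → Regulatory Authorization not required.
[R9] handles hazardous materials → Hazardous Materials Authorization required.
[R10] closes 9:00 PM, after 7:00 PM → Municipal License not required.
[R11] years in business 9 < 14 → Compliance Certificate not required.
[R12] handles hazardous materials; is located in a residentially zoned district (not: is located in Zone A) → Standard License not required.
[R13] closes 9:00 PM, after 5:00 PM; seating 144 ≥ 50 → General Business License required.
[R14] handles hazardous materials; does not offer valet parking → Hazardous Materials License not required.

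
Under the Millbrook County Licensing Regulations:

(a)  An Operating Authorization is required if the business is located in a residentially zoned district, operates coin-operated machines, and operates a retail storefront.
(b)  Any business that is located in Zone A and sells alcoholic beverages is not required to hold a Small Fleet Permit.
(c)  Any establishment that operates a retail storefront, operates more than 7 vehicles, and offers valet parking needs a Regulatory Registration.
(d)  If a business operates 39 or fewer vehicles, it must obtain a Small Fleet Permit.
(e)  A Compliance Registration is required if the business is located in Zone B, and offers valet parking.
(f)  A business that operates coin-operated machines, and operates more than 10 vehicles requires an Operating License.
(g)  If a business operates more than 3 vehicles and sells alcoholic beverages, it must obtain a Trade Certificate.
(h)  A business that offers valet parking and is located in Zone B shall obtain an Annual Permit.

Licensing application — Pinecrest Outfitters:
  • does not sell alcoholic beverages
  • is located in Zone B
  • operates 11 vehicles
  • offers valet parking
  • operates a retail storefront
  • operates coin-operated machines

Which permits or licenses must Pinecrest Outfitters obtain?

(a) is located in Zone B (not: is located in a residentially zoned district); operates coin-operated machines; operates a retail storefront → Operating Authorization not required.
(b) is located in Zone B (not: is located in Zone A); does not sell alcoholic beverages → Small Fleet Permit exemption does not apply.
(c) operates a retail storefront; vehicles 11 > 7; offers valet parking → Regulatory Registration required.
(d) vehicles 11 ≤ 39 → Small Fleet Permit required.
(e) is located in Zone B; offers valet parking → Compliance Registration required.
(f) operates coin-operated machines; vehicles 11 > 10 → Operating License required.
(g) vehicles 11 > 3; does not sell alcoholic beverages → Trade Certificate not required.
(h) offers valet parking; is located in Zone B → Annual Permit required.

Annual Permit, Compliance Registration, Operating License, Regulatory Registration, Small Fleet Permit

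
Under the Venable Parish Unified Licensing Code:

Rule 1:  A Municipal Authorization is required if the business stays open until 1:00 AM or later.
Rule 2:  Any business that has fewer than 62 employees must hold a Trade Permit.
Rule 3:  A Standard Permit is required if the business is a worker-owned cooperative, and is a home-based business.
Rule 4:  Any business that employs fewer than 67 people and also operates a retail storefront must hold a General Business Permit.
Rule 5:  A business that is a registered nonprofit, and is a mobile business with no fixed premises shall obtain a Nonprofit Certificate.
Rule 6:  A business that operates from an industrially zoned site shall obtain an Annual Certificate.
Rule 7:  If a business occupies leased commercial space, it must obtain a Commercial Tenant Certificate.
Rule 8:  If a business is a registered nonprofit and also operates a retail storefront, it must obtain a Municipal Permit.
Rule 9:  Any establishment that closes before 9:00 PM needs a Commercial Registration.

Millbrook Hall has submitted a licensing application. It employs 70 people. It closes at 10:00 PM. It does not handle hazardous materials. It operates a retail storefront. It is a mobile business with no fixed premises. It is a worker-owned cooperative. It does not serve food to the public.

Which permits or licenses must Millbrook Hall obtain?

Rule 1: closes 10:00 PM, at/before 1:00 AM → Municipal Authorization not required.
Rule 2: employees 70 ≥ 62 → Trade Permit not required.
Rule 3: is a worker-owned cooperative; is a mobile business with no fixed premises (not: is a home-based business) → Standard Permit not required.
Rule 4: employees 70 ≥ 67; operates a retail storefront → General Business Permit not required.
Rule 5: is a worker-owned cooperative (not: is a registered nonprofit); is a mobile business with no fixed premises → Nonprofit Certificate not required.
Rule 6: is a mobile business with no fixed premises (not: operates from an industrially zoned site) → Annual Certificate not required.
Rule 7: is a mobile business with no fixed premises (not: occupies leased commercial space) → Commercial Tenant Certificate not required.
Rule 8: is a worker-owned cooperative (not: is a registered nonprofit); operates a retail storefront → Municipal Permit not required.
Rule 9: closes 10:00 PM, after 9:00 PM → Commercial Registration not required.

None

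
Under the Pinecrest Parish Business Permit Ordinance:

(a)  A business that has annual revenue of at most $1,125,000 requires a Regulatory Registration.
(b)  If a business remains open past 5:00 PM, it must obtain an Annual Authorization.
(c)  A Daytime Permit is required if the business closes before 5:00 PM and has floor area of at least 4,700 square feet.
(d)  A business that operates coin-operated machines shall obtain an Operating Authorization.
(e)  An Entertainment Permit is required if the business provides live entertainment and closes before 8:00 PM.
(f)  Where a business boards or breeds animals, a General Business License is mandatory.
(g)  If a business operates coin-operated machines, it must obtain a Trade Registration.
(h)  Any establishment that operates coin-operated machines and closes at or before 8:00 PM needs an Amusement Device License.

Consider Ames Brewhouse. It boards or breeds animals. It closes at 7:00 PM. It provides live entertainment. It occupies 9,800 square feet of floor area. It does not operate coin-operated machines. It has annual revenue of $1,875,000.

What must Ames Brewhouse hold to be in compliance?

Annual Authorization, Entertainment Permit, General Business License

(a) revenue $1,875,000 > $1,125,000 → Regulatory Registration not required.
(b) closes 7:00 PM, after 5:00 PM → Annual Authorization required.
(c) closes 7:00 PM, after 5:00 PM; floor area 9,800 square feet ≥ 4,700 square feet → Daytime Permit not required.
(d) does not operate coin-operated machines → Operating Authorization not required.
(e) provides live entertainment; closes 7:00 PM, at/before 8:00 PM → Entertainment Permit required.
(f) boards or breeds animals → General Business License required.
(g) does not operate coin-operated machines → Trade Registration not required.
(h) does not operate coin-operated machines; closes 7:00 PM, at/before 8:00 PM → Amusement Device License not required.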